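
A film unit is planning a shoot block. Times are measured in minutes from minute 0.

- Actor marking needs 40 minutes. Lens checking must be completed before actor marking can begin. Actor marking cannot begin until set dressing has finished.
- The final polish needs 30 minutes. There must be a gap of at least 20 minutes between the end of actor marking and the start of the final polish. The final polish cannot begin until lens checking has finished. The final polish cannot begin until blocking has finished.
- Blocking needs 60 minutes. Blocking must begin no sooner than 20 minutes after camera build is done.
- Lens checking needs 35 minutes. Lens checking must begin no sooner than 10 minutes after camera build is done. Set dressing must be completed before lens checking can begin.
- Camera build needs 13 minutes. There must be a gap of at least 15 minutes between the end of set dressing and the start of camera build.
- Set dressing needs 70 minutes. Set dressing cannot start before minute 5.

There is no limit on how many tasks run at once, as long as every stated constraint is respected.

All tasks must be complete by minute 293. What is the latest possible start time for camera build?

145

The final polish has no dependents, so it just needs to finish by minute 293. Starting by 293 − 30 = minute 263 achieves that.
Actor marking must finish before the final polish (must start by minute 263, minus 20-minute gap → minute 243). With a 40-minute duration, actor marking must start by 243 − 40 = minute 203.
For lens checking: actor marking (must start by minute 203); the final polish (must start by minute 263). The most restrictive is minute 203; with a 35-minute duration, lens checking must start by minute 168.
Blocking has to be done before the final polish (must start by minute 263). That means finishing by minute 263, i.e. starting by 263 − 60 = minute 203.
For camera build: lens checking (must start by minute 168, minus 10-minute gap → minute 158); blocking (must start by minute 203, minus 20-minute gap → minute 183). The most restrictive is minute 158; with a 13-minute duration, camera build must start by minute 145.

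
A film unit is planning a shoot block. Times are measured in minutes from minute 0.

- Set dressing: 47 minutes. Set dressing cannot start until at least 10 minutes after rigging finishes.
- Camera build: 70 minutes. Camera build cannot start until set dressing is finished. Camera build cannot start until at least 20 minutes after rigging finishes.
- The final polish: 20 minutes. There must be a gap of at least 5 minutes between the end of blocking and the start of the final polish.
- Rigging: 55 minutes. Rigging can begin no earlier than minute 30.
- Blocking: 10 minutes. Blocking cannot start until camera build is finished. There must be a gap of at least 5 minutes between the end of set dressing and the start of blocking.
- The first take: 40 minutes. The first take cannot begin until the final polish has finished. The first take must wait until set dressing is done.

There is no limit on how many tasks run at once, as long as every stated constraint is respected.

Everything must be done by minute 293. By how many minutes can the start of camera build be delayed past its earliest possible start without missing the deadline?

6

Rigging cannot begin until its own release at minute 30. It runs from minute 30 to 30 + 55 = minute 85.
Set dressing waits on rigging (finishes minute 85, plus 10-minute gap → minute 95), so it starts at minute 95 and finishes at 95 + 47 = minute 142.
For camera build: set dressing (finishes minute 142); rigging (finishes minute 85, plus 20-minute gap → minute 105). Taking the maximum gives a start of minute 142, and it finishes at 142 + 70 = minute 212.

Working backward from the deadline:
The first take must finish by minute 293; it takes 40 minutes, so it must start by 293 − 40 = minute 253.
The final polish has to be done before the first take (must start by minute 253). That means finishing by minute 253, i.e. starting by 253 − 20 = minute 233.
Blocking feeds into the final polish (must start by minute 233, minus 5-minute gap → minute 228); so blocking must finish by minute 228 and therefore start by minute 218.
Camera build has to be done before blocking (must start by minute 218). That means finishing by minute 218, i.e. starting by 218 − 70 = minute 148.
So camera build can start as early as minute 142 and as late as minute 148, giving 148 − 142 = 6 minutes of slack.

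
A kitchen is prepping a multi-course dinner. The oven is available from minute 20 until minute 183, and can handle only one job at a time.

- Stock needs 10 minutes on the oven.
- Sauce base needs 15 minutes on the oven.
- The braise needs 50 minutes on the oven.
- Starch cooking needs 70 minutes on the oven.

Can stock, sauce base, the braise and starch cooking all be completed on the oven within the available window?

Yes

The oven window is 183 − 20 = 163 minutes.
Running back to back, the jobs need 10 + 15 + 50 + 70 = 145 minutes on the oven.
Since 145 ≤ 163, they fit within the window.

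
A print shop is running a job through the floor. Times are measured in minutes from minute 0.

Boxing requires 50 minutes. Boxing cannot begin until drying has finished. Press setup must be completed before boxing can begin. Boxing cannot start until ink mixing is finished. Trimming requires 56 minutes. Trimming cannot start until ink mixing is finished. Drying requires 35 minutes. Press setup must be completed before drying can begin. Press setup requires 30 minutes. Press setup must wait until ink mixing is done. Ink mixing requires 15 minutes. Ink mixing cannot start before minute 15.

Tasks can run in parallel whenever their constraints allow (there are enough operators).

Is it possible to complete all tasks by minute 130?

Ink mixing cannot begin until its own release at minute 15. It runs from minute 15 to 15 + 15 = minute 30.
Trimming cannot begin until ink mixing (finishes minute 30). It runs from minute 30 to 30 + 56 = minute 86.
After ink mixing (finishes minute 30), press setup can start at minute 30 and finishes at minute 60.
Drying waits on press setup (finishes minute 60), so it starts at minute 60 and finishes at 60 + 35 = minute 95.
Boxing has to wait for drying (finishes minute 95); press setup (finishes minute 60); ink mixing (finishes minute 30). The latest of these is minute 95, so boxing runs minute 95 to 95 + 50 = minute 145.
The earliest everything can be done is minute 145, which is after the deadline of 130, so it is not possible.

No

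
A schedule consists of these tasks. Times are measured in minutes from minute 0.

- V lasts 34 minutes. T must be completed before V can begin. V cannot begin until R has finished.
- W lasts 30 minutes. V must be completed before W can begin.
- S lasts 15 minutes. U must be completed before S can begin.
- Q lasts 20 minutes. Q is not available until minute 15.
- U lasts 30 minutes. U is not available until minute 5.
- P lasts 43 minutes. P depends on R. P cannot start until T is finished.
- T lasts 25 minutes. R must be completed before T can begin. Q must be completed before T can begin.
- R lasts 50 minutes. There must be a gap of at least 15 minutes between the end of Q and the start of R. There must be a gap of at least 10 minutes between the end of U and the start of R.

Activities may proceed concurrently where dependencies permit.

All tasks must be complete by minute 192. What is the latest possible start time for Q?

To finish by minute 192, P (duration 43) must start no later than minute 149.
Nothing follows W; the deadline of minute 192 is its only limit. It must start by 192 − 30 = minute 162.
V has to be done before W (must start by minute 162). That means finishing by minute 162, i.e. starting by 162 − 34 = minute 128.
T must finish in time for P (must start by minute 149); V (must start by minute 128). The tightest is minute 128, so T must start by 128 − 25 = minute 103.
R has several dependents: P (must start by minute 149); T (must start by minute 103); V (must start by minute 128). The earliest of those limits is minute 103, so R must start by 103 − 50 = minute 53.
For Q: R (must start by minute 53, minus 15-minute gap → minute 38); T (must start by minute 103). The most restrictive is minute 38; with a 20-minute duration, Q must start by minute 18.

18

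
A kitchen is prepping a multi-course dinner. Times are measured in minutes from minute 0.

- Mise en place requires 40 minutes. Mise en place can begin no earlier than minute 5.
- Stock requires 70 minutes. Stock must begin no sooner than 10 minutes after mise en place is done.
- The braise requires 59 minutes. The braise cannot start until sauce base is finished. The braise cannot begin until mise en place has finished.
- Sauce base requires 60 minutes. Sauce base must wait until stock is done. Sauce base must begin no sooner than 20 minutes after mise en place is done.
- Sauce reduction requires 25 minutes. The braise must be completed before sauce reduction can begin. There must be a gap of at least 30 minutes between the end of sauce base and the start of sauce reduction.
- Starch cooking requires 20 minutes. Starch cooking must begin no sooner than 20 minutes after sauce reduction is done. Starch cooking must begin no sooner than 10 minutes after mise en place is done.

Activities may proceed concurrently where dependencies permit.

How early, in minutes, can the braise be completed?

Mise en place waits on its own release at minute 5, so it starts at minute 5 and finishes at 5 + 40 = minute 45.
Stock cannot begin until mise en place (finishes minute 45, plus 10-minute gap → minute 55). It runs from minute 55 to 55 + 70 = minute 125.
Sauce base cannot start until stock (finishes minute 125); mise en place (finishes minute 45, plus 20-minute gap → minute 65). The controlling bound is minute 125, so sauce base finishes at 125 + 60 = minute 185.
For the braise: sauce base (finishes minute 185); mise en place (finishes minute 45). Taking the maximum gives a start of minute 185, and it finishes at 185 + 59 = minute 244.

244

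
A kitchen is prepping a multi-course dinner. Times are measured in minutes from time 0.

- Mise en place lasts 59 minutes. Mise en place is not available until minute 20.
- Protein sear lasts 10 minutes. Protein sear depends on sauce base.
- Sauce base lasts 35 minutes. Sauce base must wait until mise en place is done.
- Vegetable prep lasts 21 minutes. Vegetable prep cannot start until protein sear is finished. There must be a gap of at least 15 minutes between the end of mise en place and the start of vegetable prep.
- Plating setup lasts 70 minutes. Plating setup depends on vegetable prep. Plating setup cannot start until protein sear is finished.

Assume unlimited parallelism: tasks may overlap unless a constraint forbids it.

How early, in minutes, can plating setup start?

145

Mise en place cannot begin until its own release at minute 20. It runs from minute 20 to 20 + 59 = minute 79.
Sauce base waits on mise en place (finishes minute 79), so it starts at minute 79 and finishes at 79 + 35 = minute 114.
After sauce base (finishes minute 114), protein sear can start at minute 114 and finishes at minute 124.
Vegetable prep has to wait for protein sear (finishes minute 124); mise en place (finishes minute 79, plus 15-minute gap → minute 94). The latest of these is minute 124, so vegetable prep runs minute 124 to 124 + 21 = minute 145.
Plating setup waits on vegetable prep (finishes minute 145); protein sear (finishes minute 124). The latest of these is minute 145, which is the earliest plating setup can start.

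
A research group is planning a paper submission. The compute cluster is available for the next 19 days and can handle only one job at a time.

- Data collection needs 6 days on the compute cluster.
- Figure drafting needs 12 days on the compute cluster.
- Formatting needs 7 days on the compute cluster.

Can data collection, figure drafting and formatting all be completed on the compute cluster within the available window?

Running back to back, the jobs need 6 + 12 + 7 = 25 days on the compute cluster.
Since 25 > 19, they cannot all fit.

No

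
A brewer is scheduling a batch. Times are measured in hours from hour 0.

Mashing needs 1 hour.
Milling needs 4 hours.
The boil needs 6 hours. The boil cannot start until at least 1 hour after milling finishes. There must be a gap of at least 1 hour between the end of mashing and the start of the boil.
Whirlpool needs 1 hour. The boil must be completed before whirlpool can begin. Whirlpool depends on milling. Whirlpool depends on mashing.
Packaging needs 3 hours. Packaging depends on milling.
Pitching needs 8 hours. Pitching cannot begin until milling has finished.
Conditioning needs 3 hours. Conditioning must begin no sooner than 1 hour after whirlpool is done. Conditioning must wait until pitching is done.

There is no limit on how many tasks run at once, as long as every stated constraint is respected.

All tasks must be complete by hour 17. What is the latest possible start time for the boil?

6

Conditioning must finish by hour 17; it takes 3 hours, so it must start by 17 − 3 = hour 14.
Whirlpool feeds into conditioning (must start by hour 14, minus 1-hour gap → hour 13); so whirlpool must finish by hour 13 and therefore start by hour 12.
The boil has to be done before whirlpool (must start by hour 12). That means finishing by hour 12, i.e. starting by 12 − 6 = hour 6.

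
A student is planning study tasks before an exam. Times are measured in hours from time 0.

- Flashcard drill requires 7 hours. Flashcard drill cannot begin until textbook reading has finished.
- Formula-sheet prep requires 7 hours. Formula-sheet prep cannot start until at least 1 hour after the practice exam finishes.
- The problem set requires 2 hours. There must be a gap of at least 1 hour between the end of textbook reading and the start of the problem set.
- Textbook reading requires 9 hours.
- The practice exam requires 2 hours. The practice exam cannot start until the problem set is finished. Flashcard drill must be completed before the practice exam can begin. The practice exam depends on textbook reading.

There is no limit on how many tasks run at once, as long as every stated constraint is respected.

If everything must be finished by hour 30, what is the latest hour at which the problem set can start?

To finish by hour 30, formula-sheet prep (duration 7) must start no later than hour 23.
Since formula-sheet prep (must start by hour 23, minus 1-hour gap → hour 22) depends on it, the practice exam must finish by hour 22. Backing off its 2-hour duration gives a latest start of hour 20.
The problem set must finish before the practice exam (must start by hour 20). With a 2-hour duration, the problem set must start by 20 − 2 = hour 18.

18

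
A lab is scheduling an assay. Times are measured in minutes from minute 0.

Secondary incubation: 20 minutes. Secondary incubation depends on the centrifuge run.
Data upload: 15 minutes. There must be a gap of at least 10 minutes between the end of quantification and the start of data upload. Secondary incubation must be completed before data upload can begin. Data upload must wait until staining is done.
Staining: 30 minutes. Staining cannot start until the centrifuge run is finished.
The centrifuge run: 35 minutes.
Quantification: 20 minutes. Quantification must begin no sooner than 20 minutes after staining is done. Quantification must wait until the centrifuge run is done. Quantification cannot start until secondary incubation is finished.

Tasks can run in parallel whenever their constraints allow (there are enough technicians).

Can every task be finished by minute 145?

Yes

The centrifuge run has no prerequisites, so it starts at minute 0 and finishes at minute 35.
Secondary incubation cannot begin until the centrifuge run (finishes minute 35). It runs from minute 35 to 35 + 20 = minute 55.
Staining waits on the centrifuge run (finishes minute 35), so it starts at minute 35 and finishes at 35 + 30 = minute 65.
For quantification: staining (finishes minute 65, plus 20-minute gap → minute 85); the centrifuge run (finishes minute 35); secondary incubation (finishes minute 55). Taking the maximum gives a start of minute 85, and it finishes at 85 + 20 = minute 105.
Data upload cannot start until quantification (finishes minute 105, plus 10-minute gap → minute 115); secondary incubation (finishes minute 55); staining (finishes minute 65). The controlling bound is minute 115, so data upload finishes at 115 + 15 = minute 130.
Every task is finished by minute 130, which is no later than the deadline of 145, so the schedule is feasible.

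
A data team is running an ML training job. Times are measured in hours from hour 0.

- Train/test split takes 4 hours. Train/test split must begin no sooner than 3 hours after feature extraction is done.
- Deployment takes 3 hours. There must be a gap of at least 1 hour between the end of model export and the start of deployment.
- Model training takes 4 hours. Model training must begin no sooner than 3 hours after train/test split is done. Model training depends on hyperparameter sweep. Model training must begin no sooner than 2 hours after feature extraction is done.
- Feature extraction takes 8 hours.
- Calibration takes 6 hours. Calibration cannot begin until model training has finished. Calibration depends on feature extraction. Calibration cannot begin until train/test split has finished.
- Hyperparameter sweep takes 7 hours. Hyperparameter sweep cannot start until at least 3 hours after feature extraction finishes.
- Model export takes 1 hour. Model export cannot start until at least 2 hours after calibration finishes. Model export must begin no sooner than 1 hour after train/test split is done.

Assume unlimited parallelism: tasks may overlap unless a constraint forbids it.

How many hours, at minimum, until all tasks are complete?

Feature extraction has no prerequisites, so it starts at hour 0 and finishes at hour 8.
Hyperparameter sweep cannot begin until feature extraction (finishes hour 8, plus 3-hour gap → hour 11). It runs from hour 11 to 11 + 7 = hour 18.
Train/test split waits on feature extraction (finishes hour 8, plus 3-hour gap → hour 11), so it starts at hour 11 and finishes at 11 + 4 = hour 15.
Model training has to wait for train/test split (finishes hour 15, plus 3-hour gap → hour 18); hyperparameter sweep (finishes hour 18); feature extraction (finishes hour 8, plus 2-hour gap → hour 10). The latest of these is hour 18, so model training runs hour 18 to 18 + 4 = hour 22.
Calibration has to wait for model training (finishes hour 22); feature extraction (finishes hour 8); train/test split (finishes hour 15). The latest of these is hour 22, so calibration runs hour 22 to 22 + 6 = hour 28.
For model export: calibration (finishes hour 28, plus 2-hour gap → hour 30); train/test split (finishes hour 15, plus 1-hour gap → hour 16). Taking the maximum gives a start of hour 30, and it finishes at 30 + 1 = hour 31.
Deployment cannot begin until model export (finishes hour 31, plus 1-hour gap → hour 32). It runs from hour 32 to 32 + 3 = hour 35.
All tasks are finished once the last one completes. Finish times: Feature extraction at 8, Train/test split at 15, Hyperparameter sweep at 18, Model training at 22, Calibration at 28, Model export at 31, Deployment at 35. The latest is hour 35.

35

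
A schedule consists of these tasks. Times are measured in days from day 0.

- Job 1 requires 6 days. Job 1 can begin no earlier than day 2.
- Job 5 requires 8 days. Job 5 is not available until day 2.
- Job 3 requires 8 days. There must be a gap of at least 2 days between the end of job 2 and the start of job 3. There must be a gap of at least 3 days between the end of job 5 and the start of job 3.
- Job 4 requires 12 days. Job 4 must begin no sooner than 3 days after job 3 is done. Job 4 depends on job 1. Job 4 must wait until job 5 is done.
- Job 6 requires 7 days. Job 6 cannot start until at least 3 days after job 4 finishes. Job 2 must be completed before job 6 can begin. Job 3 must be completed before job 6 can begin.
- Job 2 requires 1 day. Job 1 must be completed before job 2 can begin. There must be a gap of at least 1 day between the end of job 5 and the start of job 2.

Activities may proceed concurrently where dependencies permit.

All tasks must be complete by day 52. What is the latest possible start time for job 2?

To finish by day 52, job 6 (duration 7) must start no later than day 45.
Job 4 has to be done before job 6 (must start by day 45, minus 3-day gap → day 42). That means finishing by day 42, i.e. starting by 42 − 12 = day 30.
Job 3 feeds job 4 (must start by day 30, minus 3-day gap → day 27); job 6 (must start by day 45). Taking the minimum, job 3 must finish by day 27 and start by 27 − 8 = day 19.
For job 2: job 3 (must start by day 19, minus 2-day gap → day 17); job 6 (must start by day 45). The most restrictive is day 17; with a 1-day duration, job 2 must start by day 16.

16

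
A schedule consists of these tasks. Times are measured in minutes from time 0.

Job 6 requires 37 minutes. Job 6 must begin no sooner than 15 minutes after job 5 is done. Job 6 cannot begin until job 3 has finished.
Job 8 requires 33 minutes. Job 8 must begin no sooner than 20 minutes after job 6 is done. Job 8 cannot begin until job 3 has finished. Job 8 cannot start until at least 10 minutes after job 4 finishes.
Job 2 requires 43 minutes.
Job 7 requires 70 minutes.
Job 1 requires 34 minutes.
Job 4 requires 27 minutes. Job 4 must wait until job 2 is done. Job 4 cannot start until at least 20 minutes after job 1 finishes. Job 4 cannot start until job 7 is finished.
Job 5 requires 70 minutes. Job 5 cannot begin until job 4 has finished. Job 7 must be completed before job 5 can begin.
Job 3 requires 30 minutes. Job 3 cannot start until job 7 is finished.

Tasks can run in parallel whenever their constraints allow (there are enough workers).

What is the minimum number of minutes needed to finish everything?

272

Job 7 has no prerequisites, so it starts at minute 0 and finishes at minute 70.
Job 3 cannot begin until job 7 (finishes minute 70). It runs from minute 70 to 70 + 30 = minute 100.
Job 2 can start immediately at minute 0; it finishes at minute 43.
Job 1 has no prerequisites, so it starts at minute 0 and finishes at minute 34.
Job 4 cannot start until job 2 (finishes minute 43); job 1 (finishes minute 34, plus 20-minute gap → minute 54); job 7 (finishes minute 70). The controlling bound is minute 70, so job 4 finishes at 70 + 27 = minute 97.
Job 5 cannot start until job 4 (finishes minute 97); job 7 (finishes minute 70). The controlling bound is minute 97, so job 5 finishes at 97 + 70 = minute 167.
For job 6: job 5 (finishes minute 167, plus 15-minute gap → minute 182); job 3 (finishes minute 100). Taking the maximum gives a start of minute 182, and it finishes at 182 + 37 = minute 219.
For job 8: job 6 (finishes minute 219, plus 20-minute gap → minute 239); job 3 (finishes minute 100); job 4 (finishes minute 97, plus 10-minute gap → minute 107). Taking the maximum gives a start of minute 239, and it finishes at 239 + 33 = minute 272.
All tasks are finished once the last one completes. Finish times: Job 1 at 34, Job 2 at 43, Job 3 at 100, Job 4 at 97, Job 5 at 167, Job 6 at 219, Job 7 at 70, Job 8 at 272. The latest is minute 272.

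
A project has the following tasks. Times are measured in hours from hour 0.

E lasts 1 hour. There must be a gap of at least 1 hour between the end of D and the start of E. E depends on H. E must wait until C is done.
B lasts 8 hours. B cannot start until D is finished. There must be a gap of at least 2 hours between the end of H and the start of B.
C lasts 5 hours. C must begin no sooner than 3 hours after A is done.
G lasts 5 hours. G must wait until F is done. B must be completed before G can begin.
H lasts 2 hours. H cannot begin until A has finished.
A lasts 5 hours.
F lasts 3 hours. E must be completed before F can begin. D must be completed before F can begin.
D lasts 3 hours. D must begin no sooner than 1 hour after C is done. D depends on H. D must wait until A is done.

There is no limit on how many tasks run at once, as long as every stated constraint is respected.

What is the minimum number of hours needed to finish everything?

30

Nothing blocks A, so it runs from hour 0 to hour 5.
H cannot begin until A (finishes hour 5). It runs from hour 5 to 5 + 2 = hour 7.
After A (finishes hour 5, plus 3-hour gap → hour 8), C can start at hour 8 and finishes at hour 13.
D needs all of C (finishes hour 13, plus 1-hour gap → hour 14); H (finishes hour 7); A (finishes hour 5). That puts its earliest start at hour 14; it finishes at 14 + 3 = hour 17.
E needs all of D (finishes hour 17, plus 1-hour gap → hour 18); H (finishes hour 7); C (finishes hour 13). That puts its earliest start at hour 18; it finishes at 18 + 1 = hour 19.
F has to wait for E (finishes hour 19); D (finishes hour 17). The latest of these is hour 19, so F runs hour 19 to 19 + 3 = hour 22.
B has to wait for D (finishes hour 17); H (finishes hour 7, plus 2-hour gap → hour 9). The latest of these is hour 17, so B runs hour 17 to 17 + 8 = hour 25.
For G: F (finishes hour 22); B (finishes hour 25). Taking the maximum gives a start of hour 25, and it finishes at 25 + 5 = hour 30.
All tasks are finished once the last one completes. Finish times: A at 5, B at 25, C at 13, D at 17, E at 19, F at 22, G at 30, H at 7. The latest is hour 30.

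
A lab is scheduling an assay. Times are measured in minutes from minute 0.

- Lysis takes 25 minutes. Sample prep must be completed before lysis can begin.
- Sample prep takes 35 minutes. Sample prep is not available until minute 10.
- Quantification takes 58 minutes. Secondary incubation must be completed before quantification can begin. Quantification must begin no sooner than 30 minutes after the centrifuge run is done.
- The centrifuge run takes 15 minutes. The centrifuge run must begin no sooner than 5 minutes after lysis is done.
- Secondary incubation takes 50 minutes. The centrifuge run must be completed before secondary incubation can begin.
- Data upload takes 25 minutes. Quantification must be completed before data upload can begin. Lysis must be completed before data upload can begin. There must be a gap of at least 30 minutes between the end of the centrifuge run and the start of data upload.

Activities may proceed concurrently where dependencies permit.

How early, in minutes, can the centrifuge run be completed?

Sample prep cannot begin until its own release at minute 10. It runs from minute 10 to 10 + 35 = minute 45.
Lysis cannot begin until sample prep (finishes minute 45). It runs from minute 45 to 45 + 25 = minute 70.
The centrifuge run cannot begin until lysis (finishes minute 70, plus 5-minute gap → minute 75). It runs from minute 75 to 75 + 15 = minute 90.

90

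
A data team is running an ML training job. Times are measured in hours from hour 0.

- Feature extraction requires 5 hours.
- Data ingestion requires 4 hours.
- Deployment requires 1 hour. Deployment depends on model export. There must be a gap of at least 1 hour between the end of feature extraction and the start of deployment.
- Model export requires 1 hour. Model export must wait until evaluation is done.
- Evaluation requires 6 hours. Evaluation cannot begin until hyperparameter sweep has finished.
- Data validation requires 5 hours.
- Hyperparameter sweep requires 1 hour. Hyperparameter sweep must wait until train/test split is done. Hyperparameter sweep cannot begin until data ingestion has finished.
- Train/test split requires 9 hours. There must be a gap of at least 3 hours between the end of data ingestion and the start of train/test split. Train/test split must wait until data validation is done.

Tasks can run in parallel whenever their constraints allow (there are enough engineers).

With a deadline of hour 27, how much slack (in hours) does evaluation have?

2

Data validation can start immediately at hour 0; it finishes at hour 5.
Data ingestion can start immediately at hour 0; it finishes at hour 4.
Train/test split needs all of data ingestion (finishes hour 4, plus 3-hour gap → hour 7); data validation (finishes hour 5). That puts its earliest start at hour 7; it finishes at 7 + 9 = hour 16.
For hyperparameter sweep: train/test split (finishes hour 16); data ingestion (finishes hour 4). Taking the maximum gives a start of hour 16, and it finishes at 16 + 1 = hour 17.
Evaluation cannot begin until hyperparameter sweep (finishes hour 17). It runs from hour 17 to 17 + 6 = hour 23.

Working backward from the deadline:
Deployment has no dependents, so it just needs to finish by hour 27. Starting by 27 − 1 = hour 26 achieves that.
Model export feeds into deployment (must start by hour 26); so model export must finish by hour 26 and therefore start by hour 25.
Since model export (must start by hour 25) depends on it, evaluation must finish by hour 25. Backing off its 6-hour duration gives a latest start of hour 19.
So evaluation can start as early as hour 17 and as late as hour 19, giving 19 − 17 = 2 hours of slack.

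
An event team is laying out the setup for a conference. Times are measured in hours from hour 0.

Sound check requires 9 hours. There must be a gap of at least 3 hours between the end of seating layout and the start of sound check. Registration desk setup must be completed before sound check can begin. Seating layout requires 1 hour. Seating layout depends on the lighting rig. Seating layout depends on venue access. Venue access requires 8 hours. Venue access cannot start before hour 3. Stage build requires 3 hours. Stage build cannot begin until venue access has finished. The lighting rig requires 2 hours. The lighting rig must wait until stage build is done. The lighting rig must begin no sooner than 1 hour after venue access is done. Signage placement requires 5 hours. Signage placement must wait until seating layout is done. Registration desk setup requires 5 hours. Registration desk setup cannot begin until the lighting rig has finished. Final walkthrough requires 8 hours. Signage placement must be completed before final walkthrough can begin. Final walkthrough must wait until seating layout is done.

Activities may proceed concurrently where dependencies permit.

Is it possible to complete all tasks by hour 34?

After its own release at hour 3, venue access can start at hour 3 and finishes at hour 11.
Stage build waits on venue access (finishes hour 11), so it starts at hour 11 and finishes at 11 + 3 = hour 14.
The lighting rig cannot start until stage build (finishes hour 14); venue access (finishes hour 11, plus 1-hour gap → hour 12). The controlling bound is hour 14, so the lighting rig finishes at 14 + 2 = hour 16.
Registration desk setup cannot begin until the lighting rig (finishes hour 16). It runs from hour 16 to 16 + 5 = hour 21.
Seating layout has to wait for the lighting rig (finishes hour 16); venue access (finishes hour 11). The latest of these is hour 16, so seating layout runs hour 16 to 16 + 1 = hour 17.
Sound check needs all of seating layout (finishes hour 17, plus 3-hour gap → hour 20); registration desk setup (finishes hour 21). That puts its earliest start at hour 21; it finishes at 21 + 9 = hour 30.
After seating layout (finishes hour 17), signage placement can start at hour 17 and finishes at hour 22.
Final walkthrough needs all of signage placement (finishes hour 22); seating layout (finishes hour 17). That puts its earliest start at hour 22; it finishes at 22 + 8 = hour 30.
Every task is finished by hour 30, which is no later than the deadline of 34, so the schedule is feasible.

Yes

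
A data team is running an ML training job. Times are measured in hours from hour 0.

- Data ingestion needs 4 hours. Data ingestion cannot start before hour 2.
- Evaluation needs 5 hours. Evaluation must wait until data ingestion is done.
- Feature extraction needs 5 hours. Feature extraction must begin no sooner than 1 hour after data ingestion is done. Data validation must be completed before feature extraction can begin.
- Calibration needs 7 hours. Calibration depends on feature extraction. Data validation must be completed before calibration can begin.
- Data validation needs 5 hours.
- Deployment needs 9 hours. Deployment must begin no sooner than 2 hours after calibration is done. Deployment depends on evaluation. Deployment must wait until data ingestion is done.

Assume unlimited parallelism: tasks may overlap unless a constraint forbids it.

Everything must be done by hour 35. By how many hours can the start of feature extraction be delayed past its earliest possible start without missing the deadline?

5

Data validation can start immediately at hour 0; it finishes at hour 5.
Data ingestion waits on its own release at hour 2, so it starts at hour 2 and finishes at 2 + 4 = hour 6.
Feature extraction cannot start until data ingestion (finishes hour 6, plus 1-hour gap → hour 7); data validation (finishes hour 5). The controlling bound is hour 7, so feature extraction finishes at 7 + 5 = hour 12.

Working backward from the deadline:
Deployment must finish by hour 35; it takes 9 hours, so it must start by 35 − 9 = hour 26.
Calibration feeds into deployment (must start by hour 26, minus 2-hour gap → hour 24); so calibration must finish by hour 24 and therefore start by hour 17.
Feature extraction must finish before calibration (must start by hour 17). With a 5-hour duration, feature extraction must start by 17 − 5 = hour 12.
So feature extraction can start as early as hour 7 and as late as hour 12, giving 12 − 7 = 5 hours of slack.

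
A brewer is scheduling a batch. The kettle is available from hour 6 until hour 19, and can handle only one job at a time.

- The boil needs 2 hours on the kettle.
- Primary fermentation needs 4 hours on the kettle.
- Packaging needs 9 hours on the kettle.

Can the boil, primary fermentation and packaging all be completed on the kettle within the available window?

The kettle window is 19 − 6 = 13 hours.
Running back to back, the jobs need 2 + 4 + 9 = 15 hours on the kettle.
Since 15 > 13, they cannot all fit.

No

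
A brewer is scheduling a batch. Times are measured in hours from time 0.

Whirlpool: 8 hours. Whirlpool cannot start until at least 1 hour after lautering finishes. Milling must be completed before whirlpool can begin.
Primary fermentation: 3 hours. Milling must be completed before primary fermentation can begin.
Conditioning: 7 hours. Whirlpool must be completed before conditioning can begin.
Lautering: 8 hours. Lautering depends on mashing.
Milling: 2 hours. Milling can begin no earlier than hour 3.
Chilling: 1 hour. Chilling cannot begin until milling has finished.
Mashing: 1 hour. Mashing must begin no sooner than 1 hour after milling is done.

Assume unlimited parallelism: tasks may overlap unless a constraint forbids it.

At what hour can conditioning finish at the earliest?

Milling cannot begin until its own release at hour 3. It runs from hour 3 to 3 + 2 = hour 5.
After milling (finishes hour 5, plus 1-hour gap → hour 6), mashing can start at hour 6 and finishes at hour 7.
Lautering cannot begin until mashing (finishes hour 7). It runs from hour 7 to 7 + 8 = hour 15.
Whirlpool needs all of lautering (finishes hour 15, plus 1-hour gap → hour 16); milling (finishes hour 5). That puts its earliest start at hour 16; it finishes at 16 + 8 = hour 24.
Conditioning cannot begin until whirlpool (finishes hour 24). It runs from hour 24 to 24 + 7 = hour 31.

31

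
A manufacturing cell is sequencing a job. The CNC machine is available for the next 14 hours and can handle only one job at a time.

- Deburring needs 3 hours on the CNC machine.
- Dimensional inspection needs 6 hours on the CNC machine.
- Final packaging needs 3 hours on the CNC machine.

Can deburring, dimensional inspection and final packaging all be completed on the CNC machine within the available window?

Yes

Running back to back, the jobs need 3 + 6 + 3 = 12 hours on the CNC machine.
Since 12 ≤ 14, they fit within the window.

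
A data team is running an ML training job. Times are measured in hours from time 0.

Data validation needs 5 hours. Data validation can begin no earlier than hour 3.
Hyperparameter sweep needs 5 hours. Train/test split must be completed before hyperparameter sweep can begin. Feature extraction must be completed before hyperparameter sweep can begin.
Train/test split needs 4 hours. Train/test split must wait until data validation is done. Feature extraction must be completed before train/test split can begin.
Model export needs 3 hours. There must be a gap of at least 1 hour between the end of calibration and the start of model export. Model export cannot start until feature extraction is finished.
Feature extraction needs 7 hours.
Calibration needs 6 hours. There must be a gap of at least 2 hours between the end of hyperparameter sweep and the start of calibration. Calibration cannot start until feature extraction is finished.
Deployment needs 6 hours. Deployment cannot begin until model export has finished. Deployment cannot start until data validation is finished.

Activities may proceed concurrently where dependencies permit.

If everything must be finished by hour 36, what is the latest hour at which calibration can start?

To finish by hour 36, deployment (duration 6) must start no later than hour 30.
Model export feeds into deployment (must start by hour 30); so model export must finish by hour 30 and therefore start by hour 27.
Calibration feeds into model export (must start by hour 27, minus 1-hour gap → hour 26); so calibration must finish by hour 26 and therefore start by hour 20.

20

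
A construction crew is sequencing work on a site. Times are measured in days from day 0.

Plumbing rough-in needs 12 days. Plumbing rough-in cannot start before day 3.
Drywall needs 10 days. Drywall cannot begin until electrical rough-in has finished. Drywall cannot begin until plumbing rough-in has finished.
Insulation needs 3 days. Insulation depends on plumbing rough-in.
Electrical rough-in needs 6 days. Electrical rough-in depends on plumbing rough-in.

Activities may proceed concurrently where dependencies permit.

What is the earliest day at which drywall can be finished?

After its own release at day 3, plumbing rough-in can start at day 3 and finishes at day 15.
Electrical rough-in cannot begin until plumbing rough-in (finishes day 15). It runs from day 15 to 15 + 6 = day 21.
Drywall cannot start until electrical rough-in (finishes day 21); plumbing rough-in (finishes day 15). The controlling bound is day 21, so drywall finishes at 21 + 10 = day 31.

31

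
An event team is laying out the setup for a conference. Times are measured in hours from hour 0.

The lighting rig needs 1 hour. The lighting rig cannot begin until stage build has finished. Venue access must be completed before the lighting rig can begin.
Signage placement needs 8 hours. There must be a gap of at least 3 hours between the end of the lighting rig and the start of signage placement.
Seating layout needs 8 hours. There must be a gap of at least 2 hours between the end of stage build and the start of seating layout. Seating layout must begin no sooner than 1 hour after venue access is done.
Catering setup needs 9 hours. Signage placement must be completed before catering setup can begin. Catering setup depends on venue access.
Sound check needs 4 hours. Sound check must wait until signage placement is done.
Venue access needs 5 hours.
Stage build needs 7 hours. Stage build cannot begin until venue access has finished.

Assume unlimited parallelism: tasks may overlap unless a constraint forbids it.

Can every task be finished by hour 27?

No

Venue access has no prerequisites, so it starts at hour 0 and finishes at hour 5.
Stage build waits on venue access (finishes hour 5), so it starts at hour 5 and finishes at 5 + 7 = hour 12.
Seating layout has to wait for stage build (finishes hour 12, plus 2-hour gap → hour 14); venue access (finishes hour 5, plus 1-hour gap → hour 6). The latest of these is hour 14, so seating layout runs hour 14 to 14 + 8 = hour 22.
The lighting rig cannot start until stage build (finishes hour 12); venue access (finishes hour 5). The controlling bound is hour 12, so the lighting rig finishes at 12 + 1 = hour 13.
After the lighting rig (finishes hour 13, plus 3-hour gap → hour 16), signage placement can start at hour 16 and finishes at hour 24.
After signage placement (finishes hour 24), sound check can start at hour 24 and finishes at hour 28.
Catering setup has to wait for signage placement (finishes hour 24); venue access (finishes hour 5). The latest of these is hour 24, so catering setup runs hour 24 to 24 + 9 = hour 33.
The earliest everything can be done is hour 33, which is after the deadline of 27, so it is not possible.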